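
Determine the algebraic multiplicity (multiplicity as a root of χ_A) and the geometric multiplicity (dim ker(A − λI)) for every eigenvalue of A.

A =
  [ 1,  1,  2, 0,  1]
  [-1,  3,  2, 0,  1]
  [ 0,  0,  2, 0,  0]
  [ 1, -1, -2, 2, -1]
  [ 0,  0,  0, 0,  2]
λ = 2: alg = 5, geom = 4

Step 1 — factor the characteristic polynomial to read off the algebraic multiplicities:
  χ_A(x) = (x - 2)^5

Step 2 — compute geometric multiplicities via the rank-nullity identity g(λ) = n − rank(A − λI):
  rank(A − (2)·I) = 1, so dim ker(A − (2)·I) = n − 1 = 4

Summary:
  λ = 2: algebraic multiplicity = 5, geometric multiplicity = 4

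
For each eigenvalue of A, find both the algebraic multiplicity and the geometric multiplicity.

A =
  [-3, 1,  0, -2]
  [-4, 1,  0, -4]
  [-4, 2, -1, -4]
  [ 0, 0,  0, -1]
λ = -1: alg = 4, geom = 3

Step 1 — factor the characteristic polynomial to read off the algebraic multiplicities:
  χ_A(x) = (x + 1)^4

Step 2 — compute geometric multiplicities via the rank-nullity identity g(λ) = n − rank(A − λI):
  rank(A − (-1)·I) = 1, so dim ker(A − (-1)·I) = n − 1 = 3

Summary:
  λ = -1: algebraic multiplicity = 4, geometric multiplicity = 3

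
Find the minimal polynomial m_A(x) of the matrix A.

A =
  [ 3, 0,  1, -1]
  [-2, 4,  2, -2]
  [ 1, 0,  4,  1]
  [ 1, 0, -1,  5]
x^3 - 12*x^2 + 48*x - 64

The characteristic polynomial is χ_A(x) = (x - 4)^4, so the eigenvalues are known. The minimal polynomial is
  m_A(x) = Π_λ (x − λ)^{k_λ}
where k_λ is the size of the *largest* Jordan block for λ (equivalently, the smallest k with (A − λI)^k v = 0 for every generalised eigenvector v of λ).

  λ = 4: largest Jordan block has size 3, contributing (x − 4)^3

So m_A(x) = (x - 4)^3 = x^3 - 12*x^2 + 48*x - 64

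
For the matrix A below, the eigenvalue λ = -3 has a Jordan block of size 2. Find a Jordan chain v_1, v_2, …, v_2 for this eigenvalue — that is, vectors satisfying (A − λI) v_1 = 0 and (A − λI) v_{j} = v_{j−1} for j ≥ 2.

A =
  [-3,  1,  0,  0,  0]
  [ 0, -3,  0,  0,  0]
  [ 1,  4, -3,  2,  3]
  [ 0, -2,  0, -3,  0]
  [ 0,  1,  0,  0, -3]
A Jordan chain for λ = -3 of length 2:
v_1 = (0, 0, 1, 0, 0)ᵀ
v_2 = (1, 0, 0, 0, 0)ᵀ

Let N = A − (-3)·I. We want v_2 with N^2 v_2 = 0 but N^1 v_2 ≠ 0; then v_{j-1} := N · v_j for j = 2, …, 2.

Pick v_2 = (1, 0, 0, 0, 0)ᵀ.
Then v_1 = N · v_2 = (0, 0, 1, 0, 0)ᵀ.

Sanity check: (A − (-3)·I) v_1 = (0, 0, 0, 0, 0)ᵀ = 0. ✓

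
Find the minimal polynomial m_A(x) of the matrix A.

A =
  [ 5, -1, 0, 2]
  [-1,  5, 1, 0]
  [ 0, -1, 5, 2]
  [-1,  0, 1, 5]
x^3 - 15*x^2 + 75*x - 125

The characteristic polynomial is χ_A(x) = (x - 5)^4, so the eigenvalues are known. The minimal polynomial is
  m_A(x) = Π_λ (x − λ)^{k_λ}
where k_λ is the size of the *largest* Jordan block for λ (equivalently, the smallest k with (A − λI)^k v = 0 for every generalised eigenvector v of λ).

  λ = 5: largest Jordan block has size 3, contributing (x − 5)^3

So m_A(x) = (x - 5)^3 = x^3 - 15*x^2 + 75*x - 125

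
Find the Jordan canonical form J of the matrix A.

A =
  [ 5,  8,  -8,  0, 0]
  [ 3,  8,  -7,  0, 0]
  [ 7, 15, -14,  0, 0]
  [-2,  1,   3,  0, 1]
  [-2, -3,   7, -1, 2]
J_1(-3) ⊕ J_2(1) ⊕ J_2(1)

The characteristic polynomial is
  det(x·I − A) = x^5 - x^4 - 6*x^3 + 14*x^2 - 11*x + 3 = (x - 1)^4*(x + 3)

Eigenvalues and multiplicities (the geometric multiplicity of λ is n − rank(A − λI), which equals the number of Jordan blocks for λ):
  λ = -3: algebraic multiplicity = 1, geometric multiplicity = 1
  λ = 1: algebraic multiplicity = 4, geometric multiplicity = 2

Determining the block sizes for each eigenvalue:
  λ = -3: one block (gm = 1), so the single block has size am = 1 → block sizes [1]
  λ = 1: with am = 4 and gm = 2, the partition is not yet determined (e.g. several partitions of 4 into 2 parts exist). Let N = A − (1)·I. Computing rank(N^1) = 3, rank(N^2) = 1; the number of blocks of size ≥ j is rank(N^{j−1}) − rank(N^j), giving [2, 2]. So we have 2 block(s) of size 2 → block sizes [2, 2]

Assembling the blocks gives a Jordan form
J =
  [-3, 0, 0, 0, 0]
  [ 0, 1, 1, 0, 0]
  [ 0, 0, 1, 0, 0]
  [ 0, 0, 0, 1, 1]
  [ 0, 0, 0, 0, 1]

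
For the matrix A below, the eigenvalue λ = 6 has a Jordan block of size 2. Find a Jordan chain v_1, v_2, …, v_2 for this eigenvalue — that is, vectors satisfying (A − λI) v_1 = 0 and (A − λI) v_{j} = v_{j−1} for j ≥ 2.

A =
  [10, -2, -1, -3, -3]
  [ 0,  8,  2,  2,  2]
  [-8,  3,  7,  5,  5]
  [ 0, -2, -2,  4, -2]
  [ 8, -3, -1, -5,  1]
A Jordan chain for λ = 6 of length 2:
v_1 = (4, 0, -8, 0, 8)ᵀ
v_2 = (1, 0, 0, 0, 0)ᵀ

Let N = A − (6)·I. We want v_2 with N^2 v_2 = 0 but N^1 v_2 ≠ 0; then v_{j-1} := N · v_j for j = 2, …, 2.

Pick v_2 = (1, 0, 0, 0, 0)ᵀ.
Then v_1 = N · v_2 = (4, 0, -8, 0, 8)ᵀ.

Sanity check: (A − (6)·I) v_1 = (0, 0, 0, 0, 0)ᵀ = 0. ✓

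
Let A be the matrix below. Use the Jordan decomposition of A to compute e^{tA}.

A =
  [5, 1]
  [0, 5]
e^{tA} =
  [exp(5*t), t*exp(5*t)]
  [0, exp(5*t)]

Strategy: write A = P · J · P⁻¹ where J is a Jordan canonical form, so e^{tA} = P · e^{tJ} · P⁻¹, and e^{tJ} can be computed block-by-block.

A has Jordan form
J =
  [5, 1]
  [0, 5]
(up to reordering of blocks).

Per-block formulas:
  For a 2×2 Jordan block J_2(5): exp(t · J_2(5)) = e^(5t)·(I + t·N), where N is the 2×2 nilpotent shift.

After assembling e^{tJ} and conjugating by P, we get:

e^{tA} =
  [exp(5*t), t*exp(5*t)]
  [0, exp(5*t)]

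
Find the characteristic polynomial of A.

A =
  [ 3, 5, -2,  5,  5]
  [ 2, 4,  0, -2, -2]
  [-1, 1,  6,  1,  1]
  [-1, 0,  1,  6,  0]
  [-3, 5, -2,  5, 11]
x^5 - 30*x^4 + 360*x^3 - 2160*x^2 + 6480*x - 7776

Expanding det(x·I − A) (e.g. by cofactor expansion or by noting that A is similar to its Jordan form J, which has the same characteristic polynomial as A) gives
  χ_A(x) = x^5 - 30*x^4 + 360*x^3 - 2160*x^2 + 6480*x - 7776
which factors as (x - 6)^5. The eigenvalues (with algebraic multiplicities) are λ = 6 with multiplicity 5.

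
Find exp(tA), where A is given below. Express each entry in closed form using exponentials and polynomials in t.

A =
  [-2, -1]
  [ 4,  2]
e^{tA} =
  [1 - 2*t, -t]
  [4*t, 2*t + 1]

Strategy: write A = P · J · P⁻¹ where J is a Jordan canonical form, so e^{tA} = P · e^{tJ} · P⁻¹, and e^{tJ} can be computed block-by-block.

A has Jordan form
J =
  [0, 1]
  [0, 0]
(up to reordering of blocks).

Per-block formulas:
  For a 2×2 Jordan block J_2(0): exp(t · J_2(0)) = e^(0t)·(I + t·N), where N is the 2×2 nilpotent shift.

After assembling e^{tJ} and conjugating by P, we get:

e^{tA} =
  [1 - 2*t, -t]
  [4*t, 2*t + 1]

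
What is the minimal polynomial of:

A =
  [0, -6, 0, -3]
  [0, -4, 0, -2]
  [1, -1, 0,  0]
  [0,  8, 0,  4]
x^3

The characteristic polynomial is χ_A(x) = x^4, so the eigenvalues are known. The minimal polynomial is
  m_A(x) = Π_λ (x − λ)^{k_λ}
where k_λ is the size of the *largest* Jordan block for λ (equivalently, the smallest k with (A − λI)^k v = 0 for every generalised eigenvector v of λ).

  λ = 0: largest Jordan block has size 3, contributing (x − 0)^3

So m_A(x) = x^3 = x^3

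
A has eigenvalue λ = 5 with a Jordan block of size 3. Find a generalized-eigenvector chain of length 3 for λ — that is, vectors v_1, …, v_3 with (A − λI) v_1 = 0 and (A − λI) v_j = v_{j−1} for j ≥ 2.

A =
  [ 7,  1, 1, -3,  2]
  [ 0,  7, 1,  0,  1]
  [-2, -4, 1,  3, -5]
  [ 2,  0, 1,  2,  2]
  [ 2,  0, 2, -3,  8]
A Jordan chain for λ = 5 of length 3:
v_1 = (0, 0, 6, -2, -6)ᵀ
v_2 = (1, 2, -4, 0, 0)ᵀ
v_3 = (0, 1, 0, 0, 0)ᵀ

Let N = A − (5)·I. We want v_3 with N^3 v_3 = 0 but N^2 v_3 ≠ 0; then v_{j-1} := N · v_j for j = 3, …, 2.

Pick v_3 = (0, 1, 0, 0, 0)ᵀ.
Then v_2 = N · v_3 = (1, 2, -4, 0, 0)ᵀ.
Then v_1 = N · v_2 = (0, 0, 6, -2, -6)ᵀ.

Sanity check: (A − (5)·I) v_1 = (0, 0, 0, 0, 0)ᵀ = 0. ✓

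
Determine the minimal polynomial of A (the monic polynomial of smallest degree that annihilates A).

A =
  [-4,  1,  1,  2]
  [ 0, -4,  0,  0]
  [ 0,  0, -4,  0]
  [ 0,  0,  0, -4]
x^2 + 8*x + 16

The characteristic polynomial is χ_A(x) = (x + 4)^4, so the eigenvalues are known. The minimal polynomial is
  m_A(x) = Π_λ (x − λ)^{k_λ}
where k_λ is the size of the *largest* Jordan block for λ (equivalently, the smallest k with (A − λI)^k v = 0 for every generalised eigenvector v of λ).

  λ = -4: largest Jordan block has size 2, contributing (x + 4)^2

So m_A(x) = (x + 4)^2 = x^2 + 8*x + 16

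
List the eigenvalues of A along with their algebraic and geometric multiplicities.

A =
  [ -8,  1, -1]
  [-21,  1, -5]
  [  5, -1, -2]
λ = -3: alg = 3, geom = 1

Step 1 — factor the characteristic polynomial to read off the algebraic multiplicities:
  χ_A(x) = (x + 3)^3

Step 2 — compute geometric multiplicities via the rank-nullity identity g(λ) = n − rank(A − λI):
  rank(A − (-3)·I) = 2, so dim ker(A − (-3)·I) = n − 2 = 1

Summary:
  λ = -3: algebraic multiplicity = 3, geometric multiplicity = 1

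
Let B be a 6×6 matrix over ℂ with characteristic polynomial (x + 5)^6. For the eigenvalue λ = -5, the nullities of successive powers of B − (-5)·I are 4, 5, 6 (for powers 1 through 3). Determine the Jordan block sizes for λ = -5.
Block sizes for λ = -5: [3, 1, 1, 1]

From the dimensions of kernels of powers, the number of Jordan blocks of size at least j is d_j − d_{j−1} where d_j = dim ker(N^j) (with d_0 = 0). Computing the differences gives [4, 1, 1].
The number of blocks of size exactly k is (#blocks of size ≥ k) − (#blocks of size ≥ k + 1), so the partition is: 3 block(s) of size 1, 1 block(s) of size 3.
In nonincreasing order the block sizes are [3, 1, 1, 1].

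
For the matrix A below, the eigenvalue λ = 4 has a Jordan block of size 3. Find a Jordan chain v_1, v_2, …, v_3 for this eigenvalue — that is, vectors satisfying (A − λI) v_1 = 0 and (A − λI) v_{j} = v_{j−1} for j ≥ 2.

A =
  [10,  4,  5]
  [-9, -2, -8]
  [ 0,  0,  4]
A Jordan chain for λ = 4 of length 3:
v_1 = (-2, 3, 0)ᵀ
v_2 = (5, -8, 0)ᵀ
v_3 = (0, 0, 1)ᵀ

Let N = A − (4)·I. We want v_3 with N^3 v_3 = 0 but N^2 v_3 ≠ 0; then v_{j-1} := N · v_j for j = 3, …, 2.

Pick v_3 = (0, 0, 1)ᵀ.
Then v_2 = N · v_3 = (5, -8, 0)ᵀ.
Then v_1 = N · v_2 = (-2, 3, 0)ᵀ.

Sanity check: (A − (4)·I) v_1 = (0, 0, 0)ᵀ = 0. ✓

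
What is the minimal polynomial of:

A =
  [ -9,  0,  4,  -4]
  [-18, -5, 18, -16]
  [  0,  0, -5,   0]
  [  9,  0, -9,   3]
x^3 + 11*x^2 + 39*x + 45

The characteristic polynomial is χ_A(x) = (x + 3)^2*(x + 5)^2, so the eigenvalues are known. The minimal polynomial is
  m_A(x) = Π_λ (x − λ)^{k_λ}
where k_λ is the size of the *largest* Jordan block for λ (equivalently, the smallest k with (A − λI)^k v = 0 for every generalised eigenvector v of λ).

  λ = -5: largest Jordan block has size 1, contributing (x + 5)
  λ = -3: largest Jordan block has size 2, contributing (x + 3)^2

So m_A(x) = (x + 3)^2*(x + 5) = x^3 + 11*x^2 + 39*x + 45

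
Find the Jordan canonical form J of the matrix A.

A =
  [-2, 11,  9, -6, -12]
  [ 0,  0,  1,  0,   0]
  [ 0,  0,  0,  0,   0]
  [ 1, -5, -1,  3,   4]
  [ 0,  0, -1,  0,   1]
J_3(0) ⊕ J_1(1) ⊕ J_1(1)

The characteristic polynomial is
  det(x·I − A) = x^5 - 2*x^4 + x^3 = x^3*(x - 1)^2

Eigenvalues and multiplicities (the geometric multiplicity of λ is n − rank(A − λI), which equals the number of Jordan blocks for λ):
  λ = 0: algebraic multiplicity = 3, geometric multiplicity = 1
  λ = 1: algebraic multiplicity = 2, geometric multiplicity = 2

Determining the block sizes for each eigenvalue:
  λ = 0: one block (gm = 1), so the single block has size am = 3 → block sizes [3]
  λ = 1: gm = am = 2, so every block has size 1 → block sizes [1, 1]

Assembling the blocks gives a Jordan form
J =
  [0, 1, 0, 0, 0]
  [0, 0, 1, 0, 0]
  [0, 0, 0, 0, 0]
  [0, 0, 0, 1, 0]
  [0, 0, 0, 0, 1]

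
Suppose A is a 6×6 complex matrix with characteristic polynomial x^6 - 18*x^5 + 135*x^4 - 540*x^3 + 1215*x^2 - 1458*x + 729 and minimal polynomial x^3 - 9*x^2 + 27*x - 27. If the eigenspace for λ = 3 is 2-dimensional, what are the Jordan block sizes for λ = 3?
Block sizes for λ = 3: [3, 3]

Step 1 — from the characteristic polynomial, algebraic multiplicity of λ = 3 is 6. From dim ker(A − (3)·I) = 2, there are exactly 2 Jordan blocks for λ = 3.
Step 2 — from the minimal polynomial, the factor (x − 3)^3 tells us the largest block for λ = 3 has size 3.
Step 3 — with total size 6, 2 blocks, and largest block 3, the block sizes (in nonincreasing order) are [3, 3].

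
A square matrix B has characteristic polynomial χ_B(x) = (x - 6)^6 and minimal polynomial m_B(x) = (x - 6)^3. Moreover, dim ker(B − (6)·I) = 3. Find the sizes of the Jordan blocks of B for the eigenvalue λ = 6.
Block sizes for λ = 6: [3, 2, 1]

Step 1 — from the characteristic polynomial, algebraic multiplicity of λ = 6 is 6. From dim ker(B − (6)·I) = 3, there are exactly 3 Jordan blocks for λ = 6.
Step 2 — from the minimal polynomial, the factor (x − 6)^3 tells us the largest block for λ = 6 has size 3.
Step 3 — with total size 6, 3 blocks, and largest block 3, the block sizes (in nonincreasing order) are [3, 2, 1].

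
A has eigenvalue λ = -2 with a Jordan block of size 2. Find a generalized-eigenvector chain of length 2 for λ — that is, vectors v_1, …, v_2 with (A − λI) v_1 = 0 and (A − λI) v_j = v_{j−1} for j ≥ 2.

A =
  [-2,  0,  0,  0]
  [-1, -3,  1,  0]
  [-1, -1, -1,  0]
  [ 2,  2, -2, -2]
A Jordan chain for λ = -2 of length 2:
v_1 = (0, -1, -1, 2)ᵀ
v_2 = (1, 0, 0, 0)ᵀ

Let N = A − (-2)·I. We want v_2 with N^2 v_2 = 0 but N^1 v_2 ≠ 0; then v_{j-1} := N · v_j for j = 2, …, 2.

Pick v_2 = (1, 0, 0, 0)ᵀ.
Then v_1 = N · v_2 = (0, -1, -1, 2)ᵀ.

Sanity check: (A − (-2)·I) v_1 = (0, 0, 0, 0)ᵀ = 0. ✓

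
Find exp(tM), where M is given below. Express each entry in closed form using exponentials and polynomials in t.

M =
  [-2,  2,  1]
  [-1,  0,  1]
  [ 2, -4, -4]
e^{tM} =
  [exp(-2*t), 2*t*exp(-2*t), t*exp(-2*t)]
  [-t*exp(-2*t), -t^2*exp(-2*t) + 2*t*exp(-2*t) + exp(-2*t), -t^2*exp(-2*t)/2 + t*exp(-2*t)]
  [2*t*exp(-2*t), 2*t^2*exp(-2*t) - 4*t*exp(-2*t), t^2*exp(-2*t) - 2*t*exp(-2*t) + exp(-2*t)]

Strategy: write M = P · J · P⁻¹ where J is a Jordan canonical form, so e^{tM} = P · e^{tJ} · P⁻¹, and e^{tJ} can be computed block-by-block.

M has Jordan form
J =
  [-2,  1,  0]
  [ 0, -2,  1]
  [ 0,  0, -2]
(up to reordering of blocks).

Per-block formulas:
  For a 3×3 Jordan block J_3(-2): exp(t · J_3(-2)) = e^(-2t)·(I + t·N + (t^2/2)·N^2), where N is the 3×3 nilpotent shift.

After assembling e^{tJ} and conjugating by P, we get:

e^{tM} =
  [exp(-2*t), 2*t*exp(-2*t), t*exp(-2*t)]
  [-t*exp(-2*t), -t^2*exp(-2*t) + 2*t*exp(-2*t) + exp(-2*t), -t^2*exp(-2*t)/2 + t*exp(-2*t)]
  [2*t*exp(-2*t), 2*t^2*exp(-2*t) - 4*t*exp(-2*t), t^2*exp(-2*t) - 2*t*exp(-2*t) + exp(-2*t)]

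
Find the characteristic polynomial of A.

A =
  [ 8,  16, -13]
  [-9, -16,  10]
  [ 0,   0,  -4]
x^3 + 12*x^2 + 48*x + 64

Expanding det(x·I − A) (e.g. by cofactor expansion or by noting that A is similar to its Jordan form J, which has the same characteristic polynomial as A) gives
  χ_A(x) = x^3 + 12*x^2 + 48*x + 64
which factors as (x + 4)^3. The eigenvalues (with algebraic multiplicities) are λ = -4 with multiplicity 3.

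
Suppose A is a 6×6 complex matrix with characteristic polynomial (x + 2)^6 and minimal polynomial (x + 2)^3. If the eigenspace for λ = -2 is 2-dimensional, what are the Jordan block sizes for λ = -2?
Block sizes for λ = -2: [3, 3]

Step 1 — from the characteristic polynomial, algebraic multiplicity of λ = -2 is 6. From dim ker(A − (-2)·I) = 2, there are exactly 2 Jordan blocks for λ = -2.
Step 2 — from the minimal polynomial, the factor (x + 2)^3 tells us the largest block for λ = -2 has size 3.
Step 3 — with total size 6, 2 blocks, and largest block 3, the block sizes (in nonincreasing order) are [3, 3].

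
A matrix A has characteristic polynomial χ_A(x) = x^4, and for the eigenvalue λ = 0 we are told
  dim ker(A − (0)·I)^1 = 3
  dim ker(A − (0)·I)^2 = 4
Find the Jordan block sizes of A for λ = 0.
Block sizes for λ = 0: [2, 1, 1]

From the dimensions of kernels of powers, the number of Jordan blocks of size at least j is d_j − d_{j−1} where d_j = dim ker(N^j) (with d_0 = 0). Computing the differences gives [3, 1].
The number of blocks of size exactly k is (#blocks of size ≥ k) − (#blocks of size ≥ k + 1), so the partition is: 2 block(s) of size 1, 1 block(s) of size 2.
In nonincreasing order the block sizes are [2, 1, 1].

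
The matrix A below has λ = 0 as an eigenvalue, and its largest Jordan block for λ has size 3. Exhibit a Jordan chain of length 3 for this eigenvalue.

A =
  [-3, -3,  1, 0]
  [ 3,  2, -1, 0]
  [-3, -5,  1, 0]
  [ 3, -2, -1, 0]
A Jordan chain for λ = 0 of length 3:
v_1 = (-3, 0, -9, -12)ᵀ
v_2 = (-3, 3, -3, 3)ᵀ
v_3 = (1, 0, 0, 0)ᵀ

Let N = A − (0)·I. We want v_3 with N^3 v_3 = 0 but N^2 v_3 ≠ 0; then v_{j-1} := N · v_j for j = 3, …, 2.

Pick v_3 = (1, 0, 0, 0)ᵀ.
Then v_2 = N · v_3 = (-3, 3, -3, 3)ᵀ.
Then v_1 = N · v_2 = (-3, 0, -9, -12)ᵀ.

Sanity check: (A − (0)·I) v_1 = (0, 0, 0, 0)ᵀ = 0. ✓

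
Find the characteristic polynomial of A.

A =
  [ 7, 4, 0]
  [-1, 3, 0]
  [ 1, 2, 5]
x^3 - 15*x^2 + 75*x - 125

Expanding det(x·I − A) (e.g. by cofactor expansion or by noting that A is similar to its Jordan form J, which has the same characteristic polynomial as A) gives
  χ_A(x) = x^3 - 15*x^2 + 75*x - 125
which factors as (x - 5)^3. The eigenvalues (with algebraic multiplicities) are λ = 5 with multiplicity 3.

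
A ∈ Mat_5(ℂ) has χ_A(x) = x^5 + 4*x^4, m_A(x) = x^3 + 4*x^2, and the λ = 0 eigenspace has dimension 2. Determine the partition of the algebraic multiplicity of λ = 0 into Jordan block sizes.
Block sizes for λ = 0: [2, 2]

Step 1 — from the characteristic polynomial, algebraic multiplicity of λ = 0 is 4. From dim ker(A − (0)·I) = 2, there are exactly 2 Jordan blocks for λ = 0.
Step 2 — from the minimal polynomial, the factor (x − 0)^2 tells us the largest block for λ = 0 has size 2.
Step 3 — with total size 4, 2 blocks, and largest block 2, the block sizes (in nonincreasing order) are [2, 2].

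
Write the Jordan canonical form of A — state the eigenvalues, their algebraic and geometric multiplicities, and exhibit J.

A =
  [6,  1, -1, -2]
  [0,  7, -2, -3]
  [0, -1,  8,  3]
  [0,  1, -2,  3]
J_2(6) ⊕ J_2(6)

The characteristic polynomial is
  det(x·I − A) = x^4 - 24*x^3 + 216*x^2 - 864*x + 1296 = (x - 6)^4

Eigenvalues and multiplicities (the geometric multiplicity of λ is n − rank(A − λI), which equals the number of Jordan blocks for λ):
  λ = 6: algebraic multiplicity = 4, geometric multiplicity = 2

Determining the block sizes for each eigenvalue:
  λ = 6: with am = 4 and gm = 2, the partition is not yet determined (e.g. several partitions of 4 into 2 parts exist). Let N = A − (6)·I. Computing rank(N^1) = 2, rank(N^2) = 0; the number of blocks of size ≥ j is rank(N^{j−1}) − rank(N^j), giving [2, 2]. So we have 2 block(s) of size 2 → block sizes [2, 2]

Assembling the blocks gives a Jordan form
J =
  [6, 1, 0, 0]
  [0, 6, 0, 0]
  [0, 0, 6, 1]
  [0, 0, 0, 6]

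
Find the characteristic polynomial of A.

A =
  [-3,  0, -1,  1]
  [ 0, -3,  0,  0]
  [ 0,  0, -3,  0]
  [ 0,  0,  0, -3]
x^4 + 12*x^3 + 54*x^2 + 108*x + 81

Expanding det(x·I − A) (e.g. by cofactor expansion or by noting that A is similar to its Jordan form J, which has the same characteristic polynomial as A) gives
  χ_A(x) = x^4 + 12*x^3 + 54*x^2 + 108*x + 81
which factors as (x + 3)^4. The eigenvalues (with algebraic multiplicities) are λ = -3 with multiplicity 4.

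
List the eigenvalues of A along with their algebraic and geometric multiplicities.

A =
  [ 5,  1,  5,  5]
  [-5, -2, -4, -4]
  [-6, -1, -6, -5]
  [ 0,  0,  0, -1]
λ = -1: alg = 4, geom = 2

Step 1 — factor the characteristic polynomial to read off the algebraic multiplicities:
  χ_A(x) = (x + 1)^4

Step 2 — compute geometric multiplicities via the rank-nullity identity g(λ) = n − rank(A − λI):
  rank(A − (-1)·I) = 2, so dim ker(A − (-1)·I) = n − 2 = 2

Summary:
  λ = -1: algebraic multiplicity = 4, geometric multiplicity = 2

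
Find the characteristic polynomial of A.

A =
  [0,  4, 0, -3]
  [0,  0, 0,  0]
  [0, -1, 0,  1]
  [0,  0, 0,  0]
x^4

Expanding det(x·I − A) (e.g. by cofactor expansion or by noting that A is similar to its Jordan form J, which has the same characteristic polynomial as A) gives
  χ_A(x) = x^4
which factors as x^4. The eigenvalues (with algebraic multiplicities) are λ = 0 with multiplicity 4.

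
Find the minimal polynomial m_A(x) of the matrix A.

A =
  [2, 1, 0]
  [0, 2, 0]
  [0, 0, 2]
x^2 - 4*x + 4

The characteristic polynomial is χ_A(x) = (x - 2)^3, so the eigenvalues are known. The minimal polynomial is
  m_A(x) = Π_λ (x − λ)^{k_λ}
where k_λ is the size of the *largest* Jordan block for λ (equivalently, the smallest k with (A − λI)^k v = 0 for every generalised eigenvector v of λ).

  λ = 2: largest Jordan block has size 2, contributing (x − 2)^2

So m_A(x) = (x - 2)^2 = x^2 - 4*x + 4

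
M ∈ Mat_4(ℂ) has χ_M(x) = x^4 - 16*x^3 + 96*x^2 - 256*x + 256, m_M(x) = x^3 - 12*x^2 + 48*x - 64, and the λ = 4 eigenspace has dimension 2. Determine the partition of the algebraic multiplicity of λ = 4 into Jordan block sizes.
Block sizes for λ = 4: [3, 1]

Step 1 — from the characteristic polynomial, algebraic multiplicity of λ = 4 is 4. From dim ker(M − (4)·I) = 2, there are exactly 2 Jordan blocks for λ = 4.
Step 2 — from the minimal polynomial, the factor (x − 4)^3 tells us the largest block for λ = 4 has size 3.
Step 3 — with total size 4, 2 blocks, and largest block 3, the block sizes (in nonincreasing order) are [3, 1].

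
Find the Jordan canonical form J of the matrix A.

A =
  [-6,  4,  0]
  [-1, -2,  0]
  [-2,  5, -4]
J_3(-4)

The characteristic polynomial is
  det(x·I − A) = x^3 + 12*x^2 + 48*x + 64 = (x + 4)^3

Eigenvalues and multiplicities (the geometric multiplicity of λ is n − rank(A − λI), which equals the number of Jordan blocks for λ):
  λ = -4: algebraic multiplicity = 3, geometric multiplicity = 1

Determining the block sizes for each eigenvalue:
  λ = -4: one block (gm = 1), so the single block has size am = 3 → block sizes [3]

Assembling the blocks gives a Jordan form
J =
  [-4,  1,  0]
  [ 0, -4,  1]
  [ 0,  0, -4]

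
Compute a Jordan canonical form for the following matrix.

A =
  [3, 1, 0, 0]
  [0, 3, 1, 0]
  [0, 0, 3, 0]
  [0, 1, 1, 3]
J_3(3) ⊕ J_1(3)

The characteristic polynomial is
  det(x·I − A) = x^4 - 12*x^3 + 54*x^2 - 108*x + 81 = (x - 3)^4

Eigenvalues and multiplicities (the geometric multiplicity of λ is n − rank(A − λI), which equals the number of Jordan blocks for λ):
  λ = 3: algebraic multiplicity = 4, geometric multiplicity = 2

Determining the block sizes for each eigenvalue:
  λ = 3: with am = 4 and gm = 2, the partition is not yet determined (e.g. several partitions of 4 into 2 parts exist). Let N = A − (3)·I. Computing rank(N^1) = 2, rank(N^2) = 1, rank(N^3) = 0; the number of blocks of size ≥ j is rank(N^{j−1}) − rank(N^j), giving [2, 1, 1]. So we have 1 block(s) of size 3, 1 block(s) of size 1 → block sizes [3, 1]

Assembling the blocks gives a Jordan form
J =
  [3, 1, 0, 0]
  [0, 3, 1, 0]
  [0, 0, 3, 0]
  [0, 0, 0, 3]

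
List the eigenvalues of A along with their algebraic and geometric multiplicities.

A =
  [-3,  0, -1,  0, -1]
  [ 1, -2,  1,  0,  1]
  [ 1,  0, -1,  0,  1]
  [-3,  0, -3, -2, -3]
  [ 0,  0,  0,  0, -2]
λ = -2: alg = 5, geom = 4

Step 1 — factor the characteristic polynomial to read off the algebraic multiplicities:
  χ_A(x) = (x + 2)^5

Step 2 — compute geometric multiplicities via the rank-nullity identity g(λ) = n − rank(A − λI):
  rank(A − (-2)·I) = 1, so dim ker(A − (-2)·I) = n − 1 = 4

Summary:
  λ = -2: algebraic multiplicity = 5, geometric multiplicity = 4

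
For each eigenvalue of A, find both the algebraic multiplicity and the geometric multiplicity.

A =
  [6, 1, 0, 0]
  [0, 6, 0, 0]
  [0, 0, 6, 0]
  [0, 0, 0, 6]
λ = 6: alg = 4, geom = 3

Step 1 — factor the characteristic polynomial to read off the algebraic multiplicities:
  χ_A(x) = (x - 6)^4

Step 2 — compute geometric multiplicities via the rank-nullity identity g(λ) = n − rank(A − λI):
  rank(A − (6)·I) = 1, so dim ker(A − (6)·I) = n − 1 = 3

Summary:
  λ = 6: algebraic multiplicity = 4, geometric multiplicity = 3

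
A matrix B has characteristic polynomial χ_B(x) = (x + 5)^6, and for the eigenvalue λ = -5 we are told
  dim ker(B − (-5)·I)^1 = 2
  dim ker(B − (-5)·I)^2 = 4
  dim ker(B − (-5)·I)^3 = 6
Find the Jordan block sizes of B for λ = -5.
Block sizes for λ = -5: [3, 3]

From the dimensions of kernels of powers, the number of Jordan blocks of size at least j is d_j − d_{j−1} where d_j = dim ker(N^j) (with d_0 = 0). Computing the differences gives [2, 2, 2].
The number of blocks of size exactly k is (#blocks of size ≥ k) − (#blocks of size ≥ k + 1), so the partition is: 2 block(s) of size 3.
In nonincreasing order the block sizes are [3, 3].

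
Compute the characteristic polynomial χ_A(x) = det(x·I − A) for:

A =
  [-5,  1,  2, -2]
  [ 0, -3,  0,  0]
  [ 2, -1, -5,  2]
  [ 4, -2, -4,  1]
x^4 + 12*x^3 + 54*x^2 + 108*x + 81

Expanding det(x·I − A) (e.g. by cofactor expansion or by noting that A is similar to its Jordan form J, which has the same characteristic polynomial as A) gives
  χ_A(x) = x^4 + 12*x^3 + 54*x^2 + 108*x + 81
which factors as (x + 3)^4. The eigenvalues (with algebraic multiplicities) are λ = -3 with multiplicity 4.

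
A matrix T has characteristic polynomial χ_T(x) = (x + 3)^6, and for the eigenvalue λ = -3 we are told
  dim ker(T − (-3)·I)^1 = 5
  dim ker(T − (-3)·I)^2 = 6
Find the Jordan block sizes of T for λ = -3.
Block sizes for λ = -3: [2, 1, 1, 1, 1]

From the dimensions of kernels of powers, the number of Jordan blocks of size at least j is d_j − d_{j−1} where d_j = dim ker(N^j) (with d_0 = 0). Computing the differences gives [5, 1].
The number of blocks of size exactly k is (#blocks of size ≥ k) − (#blocks of size ≥ k + 1), so the partition is: 4 block(s) of size 1, 1 block(s) of size 2.
In nonincreasing order the block sizes are [2, 1, 1, 1, 1].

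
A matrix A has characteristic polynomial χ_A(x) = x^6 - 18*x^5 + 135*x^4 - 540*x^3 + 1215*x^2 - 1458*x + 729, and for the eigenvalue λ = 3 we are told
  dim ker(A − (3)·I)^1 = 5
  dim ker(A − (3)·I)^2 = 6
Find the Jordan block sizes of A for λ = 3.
Block sizes for λ = 3: [2, 1, 1, 1, 1]

From the dimensions of kernels of powers, the number of Jordan blocks of size at least j is d_j − d_{j−1} where d_j = dim ker(N^j) (with d_0 = 0). Computing the differences gives [5, 1].
The number of blocks of size exactly k is (#blocks of size ≥ k) − (#blocks of size ≥ k + 1), so the partition is: 4 block(s) of size 1, 1 block(s) of size 2.
In nonincreasing order the block sizes are [2, 1, 1, 1, 1].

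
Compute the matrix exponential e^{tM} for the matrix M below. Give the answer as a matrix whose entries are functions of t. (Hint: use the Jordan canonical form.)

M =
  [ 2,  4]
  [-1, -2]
e^{tM} =
  [2*t + 1, 4*t]
  [-t, 1 - 2*t]

Strategy: write M = P · J · P⁻¹ where J is a Jordan canonical form, so e^{tM} = P · e^{tJ} · P⁻¹, and e^{tJ} can be computed block-by-block.

M has Jordan form
J =
  [0, 1]
  [0, 0]
(up to reordering of blocks).

Per-block formulas:
  For a 2×2 Jordan block J_2(0): exp(t · J_2(0)) = e^(0t)·(I + t·N), where N is the 2×2 nilpotent shift.

After assembling e^{tJ} and conjugating by P, we get:

e^{tM} =
  [2*t + 1, 4*t]
  [-t, 1 - 2*t]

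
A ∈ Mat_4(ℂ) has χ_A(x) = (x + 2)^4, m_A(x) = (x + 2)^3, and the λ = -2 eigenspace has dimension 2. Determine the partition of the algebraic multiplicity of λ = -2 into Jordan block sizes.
Block sizes for λ = -2: [3, 1]

Step 1 — from the characteristic polynomial, algebraic multiplicity of λ = -2 is 4. From dim ker(A − (-2)·I) = 2, there are exactly 2 Jordan blocks for λ = -2.
Step 2 — from the minimal polynomial, the factor (x + 2)^3 tells us the largest block for λ = -2 has size 3.
Step 3 — with total size 4, 2 blocks, and largest block 3, the block sizes (in nonincreasing order) are [3, 1].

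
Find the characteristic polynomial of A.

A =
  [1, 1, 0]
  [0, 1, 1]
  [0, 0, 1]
x^3 - 3*x^2 + 3*x - 1

Expanding det(x·I − A) (e.g. by cofactor expansion or by noting that A is similar to its Jordan form J, which has the same characteristic polynomial as A) gives
  χ_A(x) = x^3 - 3*x^2 + 3*x - 1
which factors as (x - 1)^3. The eigenvalues (with algebraic multiplicities) are λ = 1 with multiplicity 3.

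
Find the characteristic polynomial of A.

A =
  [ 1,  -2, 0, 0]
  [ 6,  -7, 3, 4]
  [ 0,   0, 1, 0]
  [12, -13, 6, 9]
x^4 - 4*x^3 + 6*x^2 - 4*x + 1

Expanding det(x·I − A) (e.g. by cofactor expansion or by noting that A is similar to its Jordan form J, which has the same characteristic polynomial as A) gives
  χ_A(x) = x^4 - 4*x^3 + 6*x^2 - 4*x + 1
which factors as (x - 1)^4. The eigenvalues (with algebraic multiplicities) are λ = 1 with multiplicity 4.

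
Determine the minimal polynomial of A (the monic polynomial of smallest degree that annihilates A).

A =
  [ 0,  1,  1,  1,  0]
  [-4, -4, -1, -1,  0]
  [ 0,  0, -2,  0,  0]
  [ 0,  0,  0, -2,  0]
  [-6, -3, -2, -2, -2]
x^3 + 6*x^2 + 12*x + 8

The characteristic polynomial is χ_A(x) = (x + 2)^5, so the eigenvalues are known. The minimal polynomial is
  m_A(x) = Π_λ (x − λ)^{k_λ}
where k_λ is the size of the *largest* Jordan block for λ (equivalently, the smallest k with (A − λI)^k v = 0 for every generalised eigenvector v of λ).

  λ = -2: largest Jordan block has size 3, contributing (x + 2)^3

So m_A(x) = (x + 2)^3 = x^3 + 6*x^2 + 12*x + 8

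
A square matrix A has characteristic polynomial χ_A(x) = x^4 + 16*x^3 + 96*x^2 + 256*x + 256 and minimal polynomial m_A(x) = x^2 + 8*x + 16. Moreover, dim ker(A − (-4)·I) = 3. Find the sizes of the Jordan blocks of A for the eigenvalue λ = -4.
Block sizes for λ = -4: [2, 1, 1]

Step 1 — from the characteristic polynomial, algebraic multiplicity of λ = -4 is 4. From dim ker(A − (-4)·I) = 3, there are exactly 3 Jordan blocks for λ = -4.
Step 2 — from the minimal polynomial, the factor (x + 4)^2 tells us the largest block for λ = -4 has size 2.
Step 3 — with total size 4, 3 blocks, and largest block 2, the block sizes (in nonincreasing order) are [2, 1, 1].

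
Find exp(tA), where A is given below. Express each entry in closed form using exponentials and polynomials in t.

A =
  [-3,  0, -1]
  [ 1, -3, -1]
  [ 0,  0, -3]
e^{tA} =
  [exp(-3*t), 0, -t*exp(-3*t)]
  [t*exp(-3*t), exp(-3*t), -t^2*exp(-3*t)/2 - t*exp(-3*t)]
  [0, 0, exp(-3*t)]

Strategy: write A = P · J · P⁻¹ where J is a Jordan canonical form, so e^{tA} = P · e^{tJ} · P⁻¹, and e^{tJ} can be computed block-by-block.

A has Jordan form
J =
  [-3,  1,  0]
  [ 0, -3,  1]
  [ 0,  0, -3]
(up to reordering of blocks).

Per-block formulas:
  For a 3×3 Jordan block J_3(-3): exp(t · J_3(-3)) = e^(-3t)·(I + t·N + (t^2/2)·N^2), where N is the 3×3 nilpotent shift.

After assembling e^{tJ} and conjugating by P, we get:

e^{tA} =
  [exp(-3*t), 0, -t*exp(-3*t)]
  [t*exp(-3*t), exp(-3*t), -t^2*exp(-3*t)/2 - t*exp(-3*t)]
  [0, 0, exp(-3*t)]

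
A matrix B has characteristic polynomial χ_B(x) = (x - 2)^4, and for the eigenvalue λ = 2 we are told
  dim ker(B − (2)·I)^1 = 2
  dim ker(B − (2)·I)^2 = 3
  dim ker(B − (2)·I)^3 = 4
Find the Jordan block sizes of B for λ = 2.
Block sizes for λ = 2: [3, 1]

From the dimensions of kernels of powers, the number of Jordan blocks of size at least j is d_j − d_{j−1} where d_j = dim ker(N^j) (with d_0 = 0). Computing the differences gives [2, 1, 1].
The number of blocks of size exactly k is (#blocks of size ≥ k) − (#blocks of size ≥ k + 1), so the partition is: 1 block(s) of size 1, 1 block(s) of size 3.
In nonincreasing order the block sizes are [3, 1].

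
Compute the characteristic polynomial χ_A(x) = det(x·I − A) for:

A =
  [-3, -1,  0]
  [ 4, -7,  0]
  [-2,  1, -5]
x^3 + 15*x^2 + 75*x + 125

Expanding det(x·I − A) (e.g. by cofactor expansion or by noting that A is similar to its Jordan form J, which has the same characteristic polynomial as A) gives
  χ_A(x) = x^3 + 15*x^2 + 75*x + 125
which factors as (x + 5)^3. The eigenvalues (with algebraic multiplicities) are λ = -5 with multiplicity 3.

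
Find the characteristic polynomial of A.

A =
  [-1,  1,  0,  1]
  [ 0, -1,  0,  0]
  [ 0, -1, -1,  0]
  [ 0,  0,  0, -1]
x^4 + 4*x^3 + 6*x^2 + 4*x + 1

Expanding det(x·I − A) (e.g. by cofactor expansion or by noting that A is similar to its Jordan form J, which has the same characteristic polynomial as A) gives
  χ_A(x) = x^4 + 4*x^3 + 6*x^2 + 4*x + 1
which factors as (x + 1)^4. The eigenvalues (with algebraic multiplicities) are λ = -1 with multiplicity 4.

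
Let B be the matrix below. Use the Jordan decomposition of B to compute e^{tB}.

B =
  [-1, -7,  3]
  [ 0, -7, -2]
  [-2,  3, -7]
e^{tB} =
  [5*t^2*exp(-5*t) + 4*t*exp(-5*t) + exp(-5*t), -5*t^2*exp(-5*t)/2 - 7*t*exp(-5*t), 10*t^2*exp(-5*t) + 3*t*exp(-5*t)]
  [2*t^2*exp(-5*t), -t^2*exp(-5*t) - 2*t*exp(-5*t) + exp(-5*t), 4*t^2*exp(-5*t) - 2*t*exp(-5*t)]
  [-2*t^2*exp(-5*t) - 2*t*exp(-5*t), t^2*exp(-5*t) + 3*t*exp(-5*t), -4*t^2*exp(-5*t) - 2*t*exp(-5*t) + exp(-5*t)]

Strategy: write B = P · J · P⁻¹ where J is a Jordan canonical form, so e^{tB} = P · e^{tJ} · P⁻¹, and e^{tJ} can be computed block-by-block.

B has Jordan form
J =
  [-5,  1,  0]
  [ 0, -5,  1]
  [ 0,  0, -5]
(up to reordering of blocks).

Per-block formulas:
  For a 3×3 Jordan block J_3(-5): exp(t · J_3(-5)) = e^(-5t)·(I + t·N + (t^2/2)·N^2), where N is the 3×3 nilpotent shift.

After assembling e^{tJ} and conjugating by P, we get:

e^{tB} =
  [5*t^2*exp(-5*t) + 4*t*exp(-5*t) + exp(-5*t), -5*t^2*exp(-5*t)/2 - 7*t*exp(-5*t), 10*t^2*exp(-5*t) + 3*t*exp(-5*t)]
  [2*t^2*exp(-5*t), -t^2*exp(-5*t) - 2*t*exp(-5*t) + exp(-5*t), 4*t^2*exp(-5*t) - 2*t*exp(-5*t)]
  [-2*t^2*exp(-5*t) - 2*t*exp(-5*t), t^2*exp(-5*t) + 3*t*exp(-5*t), -4*t^2*exp(-5*t) - 2*t*exp(-5*t) + exp(-5*t)]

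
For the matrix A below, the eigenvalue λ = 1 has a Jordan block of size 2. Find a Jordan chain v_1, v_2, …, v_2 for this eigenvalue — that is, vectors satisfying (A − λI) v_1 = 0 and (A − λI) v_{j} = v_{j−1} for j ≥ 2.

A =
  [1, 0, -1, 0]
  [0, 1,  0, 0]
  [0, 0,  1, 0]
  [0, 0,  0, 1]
A Jordan chain for λ = 1 of length 2:
v_1 = (-1, 0, 0, 0)ᵀ
v_2 = (0, 0, 1, 0)ᵀ

Let N = A − (1)·I. We want v_2 with N^2 v_2 = 0 but N^1 v_2 ≠ 0; then v_{j-1} := N · v_j for j = 2, …, 2.

Pick v_2 = (0, 0, 1, 0)ᵀ.
Then v_1 = N · v_2 = (-1, 0, 0, 0)ᵀ.

Sanity check: (A − (1)·I) v_1 = (0, 0, 0, 0)ᵀ = 0. ✓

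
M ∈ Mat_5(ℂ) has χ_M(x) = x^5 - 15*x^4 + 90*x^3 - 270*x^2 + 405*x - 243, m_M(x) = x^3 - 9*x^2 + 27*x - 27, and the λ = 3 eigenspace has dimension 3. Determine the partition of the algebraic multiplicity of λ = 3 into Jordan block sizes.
Block sizes for λ = 3: [3, 1, 1]

Step 1 — from the characteristic polynomial, algebraic multiplicity of λ = 3 is 5. From dim ker(M − (3)·I) = 3, there are exactly 3 Jordan blocks for λ = 3.
Step 2 — from the minimal polynomial, the factor (x − 3)^3 tells us the largest block for λ = 3 has size 3.
Step 3 — with total size 5, 3 blocks, and largest block 3, the block sizes (in nonincreasing order) are [3, 1, 1].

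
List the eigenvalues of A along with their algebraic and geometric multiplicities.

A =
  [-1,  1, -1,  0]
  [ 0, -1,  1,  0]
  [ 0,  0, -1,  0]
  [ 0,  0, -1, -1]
λ = -1: alg = 4, geom = 2

Step 1 — factor the characteristic polynomial to read off the algebraic multiplicities:
  χ_A(x) = (x + 1)^4

Step 2 — compute geometric multiplicities via the rank-nullity identity g(λ) = n − rank(A − λI):
  rank(A − (-1)·I) = 2, so dim ker(A − (-1)·I) = n − 2 = 2

Summary:
  λ = -1: algebraic multiplicity = 4, geometric multiplicity = 2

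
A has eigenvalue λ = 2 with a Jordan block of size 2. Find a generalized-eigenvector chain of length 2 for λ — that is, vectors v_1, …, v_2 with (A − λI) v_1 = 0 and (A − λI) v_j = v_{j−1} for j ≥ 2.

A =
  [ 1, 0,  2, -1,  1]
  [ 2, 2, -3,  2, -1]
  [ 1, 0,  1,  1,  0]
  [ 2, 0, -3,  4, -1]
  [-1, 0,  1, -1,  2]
A Jordan chain for λ = 2 of length 2:
v_1 = (-1, 2, 1, 2, -1)ᵀ
v_2 = (1, 0, 0, 0, 0)ᵀ

Let N = A − (2)·I. We want v_2 with N^2 v_2 = 0 but N^1 v_2 ≠ 0; then v_{j-1} := N · v_j for j = 2, …, 2.

Pick v_2 = (1, 0, 0, 0, 0)ᵀ.
Then v_1 = N · v_2 = (-1, 2, 1, 2, -1)ᵀ.

Sanity check: (A − (2)·I) v_1 = (0, 0, 0, 0, 0)ᵀ = 0. ✓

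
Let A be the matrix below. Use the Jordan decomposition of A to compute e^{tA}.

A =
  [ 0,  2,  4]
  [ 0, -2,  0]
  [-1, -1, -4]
e^{tA} =
  [2*t*exp(-2*t) + exp(-2*t), 2*t*exp(-2*t), 4*t*exp(-2*t)]
  [0, exp(-2*t), 0]
  [-t*exp(-2*t), -t*exp(-2*t), -2*t*exp(-2*t) + exp(-2*t)]

Strategy: write A = P · J · P⁻¹ where J is a Jordan canonical form, so e^{tA} = P · e^{tJ} · P⁻¹, and e^{tJ} can be computed block-by-block.

A has Jordan form
J =
  [-2,  1,  0]
  [ 0, -2,  0]
  [ 0,  0, -2]
(up to reordering of blocks).

Per-block formulas:
  For a 1×1 block at λ = -2: exp(t · [-2]) = [e^(-2t)].
  For a 2×2 Jordan block J_2(-2): exp(t · J_2(-2)) = e^(-2t)·(I + t·N), where N is the 2×2 nilpotent shift.

After assembling e^{tJ} and conjugating by P, we get:

e^{tA} =
  [2*t*exp(-2*t) + exp(-2*t), 2*t*exp(-2*t), 4*t*exp(-2*t)]
  [0, exp(-2*t), 0]
  [-t*exp(-2*t), -t*exp(-2*t), -2*t*exp(-2*t) + exp(-2*t)]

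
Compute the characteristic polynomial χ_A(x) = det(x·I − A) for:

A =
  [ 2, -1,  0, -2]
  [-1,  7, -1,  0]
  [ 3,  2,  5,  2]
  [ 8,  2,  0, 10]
x^4 - 24*x^3 + 216*x^2 - 864*x + 1296

Expanding det(x·I − A) (e.g. by cofactor expansion or by noting that A is similar to its Jordan form J, which has the same characteristic polynomial as A) gives
  χ_A(x) = x^4 - 24*x^3 + 216*x^2 - 864*x + 1296
which factors as (x - 6)^4. The eigenvalues (with algebraic multiplicities) are λ = 6 with multiplicity 4.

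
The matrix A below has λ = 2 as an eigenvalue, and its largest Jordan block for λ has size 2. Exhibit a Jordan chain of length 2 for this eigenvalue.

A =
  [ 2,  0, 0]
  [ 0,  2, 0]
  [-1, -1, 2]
A Jordan chain for λ = 2 of length 2:
v_1 = (0, 0, -1)ᵀ
v_2 = (1, 0, 0)ᵀ

Let N = A − (2)·I. We want v_2 with N^2 v_2 = 0 but N^1 v_2 ≠ 0; then v_{j-1} := N · v_j for j = 2, …, 2.

Pick v_2 = (1, 0, 0)ᵀ.
Then v_1 = N · v_2 = (0, 0, -1)ᵀ.

Sanity check: (A − (2)·I) v_1 = (0, 0, 0)ᵀ = 0. ✓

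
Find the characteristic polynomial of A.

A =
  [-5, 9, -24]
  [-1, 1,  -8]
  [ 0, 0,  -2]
x^3 + 6*x^2 + 12*x + 8

Expanding det(x·I − A) (e.g. by cofactor expansion or by noting that A is similar to its Jordan form J, which has the same characteristic polynomial as A) gives
  χ_A(x) = x^3 + 6*x^2 + 12*x + 8
which factors as (x + 2)^3. The eigenvalues (with algebraic multiplicities) are λ = -2 with multiplicity 3.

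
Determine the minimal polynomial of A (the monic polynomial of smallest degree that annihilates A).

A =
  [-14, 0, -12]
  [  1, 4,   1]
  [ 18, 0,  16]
x^3 - 6*x^2 + 32

The characteristic polynomial is χ_A(x) = (x - 4)^2*(x + 2), so the eigenvalues are known. The minimal polynomial is
  m_A(x) = Π_λ (x − λ)^{k_λ}
where k_λ is the size of the *largest* Jordan block for λ (equivalently, the smallest k with (A − λI)^k v = 0 for every generalised eigenvector v of λ).

  λ = -2: largest Jordan block has size 1, contributing (x + 2)
  λ = 4: largest Jordan block has size 2, contributing (x − 4)^2

So m_A(x) = (x - 4)^2*(x + 2) = x^3 - 6*x^2 + 32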